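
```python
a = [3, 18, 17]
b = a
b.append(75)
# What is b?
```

After line 1: a = [3, 18, 17]
After line 2 (b = a is an alias, same object): a = [3, 18, 17], b = [3, 18, 17]
After line 3 (b.append mutates the shared list): a = [3, 18, 17, 75], b = [3, 18, 17, 75]

[3, 18, 17, 75]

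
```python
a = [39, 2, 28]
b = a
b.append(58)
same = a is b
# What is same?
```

After line 1: a = [39, 2, 28]
After line 2 (b = a is an alias, same object): a = [39, 2, 28], b = [39, 2, 28]
After line 3 (b.append mutates the shared list): a = [39, 2, 28, 58], b = [39, 2, 28, 58]
After line 4 (same = a is b; same object -> True): same = True

True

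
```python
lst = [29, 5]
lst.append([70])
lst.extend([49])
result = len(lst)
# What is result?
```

After line 1: lst = [29, 5]
After line 2 (append adds [70] as single element): lst = [29, 5, [70]]
After line 3 (extend unpacks [49], adds 49): lst = [29, 5, [70], 49]
After line 4: result = len(lst) = 4

4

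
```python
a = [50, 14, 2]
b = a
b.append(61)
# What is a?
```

After line 1: a = [50, 14, 2]
After line 2 (b = a is an alias, same object): a = [50, 14, 2], b = [50, 14, 2]
After line 3 (b.append mutates the shared list): a = [50, 14, 2, 61], b = [50, 14, 2, 61]

[50, 14, 2, 61]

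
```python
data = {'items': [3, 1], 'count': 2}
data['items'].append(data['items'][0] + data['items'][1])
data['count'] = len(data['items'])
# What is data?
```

After line 1: data = {'items': [3, 1], 'count': 2}
After line 2 (append 3 + 1 = 4): data = {'items': [3, 1, 4], 'count': 2}
After line 3 (count = len(items) = 3): data = {'items': [3, 1, 4], 'count': 3}

{'items': [3, 1, 4], 'count': 3}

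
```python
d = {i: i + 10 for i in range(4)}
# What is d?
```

{0: 10, 1: 11, 2: 12, 3: 13}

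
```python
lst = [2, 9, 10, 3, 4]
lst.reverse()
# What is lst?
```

[4, 3, 10, 9, 2]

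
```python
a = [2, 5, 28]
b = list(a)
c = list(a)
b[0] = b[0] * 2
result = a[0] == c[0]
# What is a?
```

After line 1: a = [2, 5, 28]
After line 2 (b = list(a), copy): a = [2, 5, 28], b = [2, 5, 28]
After line 3 (c = list(a) is a copy, new object): c = [2, 5, 28]
After line 4 (b[0] = 2 * 2 = 4; only b mutates (copy)): a = [2, 5, 28], b = [4, 5, 28], c = [2, 5, 28]
After line 5 (a[0] = 2, c[0] = 2; result = True)

[2, 5, 28]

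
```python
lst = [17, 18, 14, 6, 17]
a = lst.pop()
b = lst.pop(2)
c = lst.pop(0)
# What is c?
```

After line 1: lst = [17, 18, 14, 6, 17]
After line 2 (pop() -> a = 17): lst = [17, 18, 14, 6]
After line 3 (pop(2) -> b = 14): lst = [17, 18, 6]
After line 4 (pop(0) -> c = 17): lst = [18, 6]

17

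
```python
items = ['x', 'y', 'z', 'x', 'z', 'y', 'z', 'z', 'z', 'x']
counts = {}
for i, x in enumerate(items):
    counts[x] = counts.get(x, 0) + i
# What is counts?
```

Initial: counts = {}, items = ['x', 'y', 'z', 'x', 'z', 'y', 'z', 'z', 'z', 'x']
i=0, x='x': counts = {'x': 0}
i=1, x='y': counts = {'x': 0, 'y': 1}
i=2, x='z': counts = {'x': 0, 'y': 1, 'z': 2}
i=3, x='x': counts = {'x': 3, 'y': 1, 'z': 2}
i=4, x='z': counts = {'x': 3, 'y': 1, 'z': 6}
i=5, x='y': counts = {'x': 3, 'y': 6, 'z': 6}
i=6, x='z': counts = {'x': 3, 'y': 6, 'z': 12}
i=7, x='z': counts = {'x': 3, 'y': 6, 'z': 19}
i=8, x='z': counts = {'x': 3, 'y': 6, 'z': 27}
i=9, x='x': counts = {'x': 12, 'y': 6, 'z': 27}

{'x': 12, 'y': 6, 'z': 27}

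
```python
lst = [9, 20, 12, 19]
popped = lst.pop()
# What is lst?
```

[9, 20, 12]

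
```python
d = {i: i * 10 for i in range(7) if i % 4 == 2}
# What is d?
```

{2: 20, 6: 60}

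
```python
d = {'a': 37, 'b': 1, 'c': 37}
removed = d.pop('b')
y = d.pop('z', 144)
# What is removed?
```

After line 1: d = {'a': 37, 'b': 1, 'c': 37}
After line 2 (pop 'b' returns 1): d = {'a': 37, 'c': 37}, removed = 1
After line 3 (pop 'z' missing, returns default 144): d = {'a': 37, 'c': 37}, y = 144

1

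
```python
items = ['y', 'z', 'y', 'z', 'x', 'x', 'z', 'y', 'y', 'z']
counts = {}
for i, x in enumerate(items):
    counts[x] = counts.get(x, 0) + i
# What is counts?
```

Initial: counts = {}, items = ['y', 'z', 'y', 'z', 'x', 'x', 'z', 'y', 'y', 'z']
i=0, x='y': counts = {'y': 0}
i=1, x='z': counts = {'y': 0, 'z': 1}
i=2, x='y': counts = {'y': 2, 'z': 1}
i=3, x='z': counts = {'y': 2, 'z': 4}
i=4, x='x': counts = {'y': 2, 'z': 4, 'x': 4}
i=5, x='x': counts = {'y': 2, 'z': 4, 'x': 9}
i=6, x='z': counts = {'y': 2, 'z': 10, 'x': 9}
i=7, x='y': counts = {'y': 9, 'z': 10, 'x': 9}
i=8, x='y': counts = {'y': 17, 'z': 10, 'x': 9}
i=9, x='z': counts = {'y': 17, 'z': 19, 'x': 9}

{'y': 17, 'z': 19, 'x': 9}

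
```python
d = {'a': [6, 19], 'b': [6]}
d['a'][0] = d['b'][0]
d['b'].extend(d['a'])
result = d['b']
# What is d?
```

After line 1: d = {'a': [6, 19], 'b': [6]}
After line 2 (a[0] = b[0] = 6): d = {'a': [6, 19], 'b': [6]}
After line 3 (b.extend(a) appends [6, 19]): d = {'a': [6, 19], 'b': [6, 6, 19]}
After line 4: result = d['b'] = [6, 6, 19]

{'a': [6, 19], 'b': [6, 6, 19]}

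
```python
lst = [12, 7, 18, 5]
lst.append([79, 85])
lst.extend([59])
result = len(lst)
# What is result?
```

After line 1: lst = [12, 7, 18, 5]
After line 2 (append adds [79, 85] as single element): lst = [12, 7, 18, 5, [79, 85]]
After line 3 (extend unpacks [59], adds 59): lst = [12, 7, 18, 5, [79, 85], 59]
After line 4: result = len(lst) = 6

6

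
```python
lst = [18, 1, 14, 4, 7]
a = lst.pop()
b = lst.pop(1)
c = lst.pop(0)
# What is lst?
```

After line 1: lst = [18, 1, 14, 4, 7]
After line 2 (pop() -> a = 7): lst = [18, 1, 14, 4]
After line 3 (pop(1) -> b = 1): lst = [18, 14, 4]
After line 4 (pop(0) -> c = 18): lst = [14, 4]

[14, 4]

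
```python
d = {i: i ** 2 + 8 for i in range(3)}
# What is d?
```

{0: 8, 1: 9, 2: 12}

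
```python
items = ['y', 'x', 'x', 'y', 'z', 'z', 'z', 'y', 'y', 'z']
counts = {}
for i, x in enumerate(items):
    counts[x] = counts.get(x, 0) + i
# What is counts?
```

Initial: counts = {}, items = ['y', 'x', 'x', 'y', 'z', 'z', 'z', 'y', 'y', 'z']
i=0, x='y': counts = {'y': 0}
i=1, x='x': counts = {'y': 0, 'x': 1}
i=2, x='x': counts = {'y': 0, 'x': 3}
i=3, x='y': counts = {'y': 3, 'x': 3}
i=4, x='z': counts = {'y': 3, 'x': 3, 'z': 4}
i=5, x='z': counts = {'y': 3, 'x': 3, 'z': 9}
i=6, x='z': counts = {'y': 3, 'x': 3, 'z': 15}
i=7, x='y': counts = {'y': 10, 'x': 3, 'z': 15}
i=8, x='y': counts = {'y': 18, 'x': 3, 'z': 15}
i=9, x='z': counts = {'y': 18, 'x': 3, 'z': 24}

{'y': 18, 'x': 3, 'z': 24}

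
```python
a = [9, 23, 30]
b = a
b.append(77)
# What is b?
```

After line 1: a = [9, 23, 30]
After line 2 (b = a is an alias, same object): a = [9, 23, 30], b = [9, 23, 30]
After line 3 (b.append mutates the shared list): a = [9, 23, 30, 77], b = [9, 23, 30, 77]

[9, 23, 30, 77]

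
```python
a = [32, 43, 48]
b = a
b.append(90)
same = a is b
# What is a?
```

After line 1: a = [32, 43, 48]
After line 2 (b = a is an alias, same object): a = [32, 43, 48], b = [32, 43, 48]
After line 3 (b.append mutates the shared list): a = [32, 43, 48, 90], b = [32, 43, 48, 90]
After line 4 (same = a is b; same object -> True): same = True

[32, 43, 48, 90]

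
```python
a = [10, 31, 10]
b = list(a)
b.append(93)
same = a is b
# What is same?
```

After line 1: a = [10, 31, 10]
After line 2 (b = list(a) is a shallow copy, new object): a = [10, 31, 10], b = [10, 31, 10]
After line 3 (append only mutates b): a = [10, 31, 10], b = [10, 31, 10, 93]
After line 4 (same = a is b; different objects -> False): same = False

False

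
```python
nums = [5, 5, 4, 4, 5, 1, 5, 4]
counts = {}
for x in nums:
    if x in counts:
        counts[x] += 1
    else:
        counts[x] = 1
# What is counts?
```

Initial: counts = {}, nums = [5, 5, 4, 4, 5, 1, 5, 4]
See 5: counts = {5: 1}
See 5: counts = {5: 2}
See 4: counts = {5: 2, 4: 1}
See 4: counts = {5: 2, 4: 2}
See 5: counts = {5: 3, 4: 2}
See 1: counts = {5: 3, 4: 2, 1: 1}
See 5: counts = {5: 4, 4: 2, 1: 1}
See 4: counts = {5: 4, 4: 3, 1: 1}

{5: 4, 4: 3, 1: 1}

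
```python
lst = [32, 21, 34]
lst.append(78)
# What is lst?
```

[32, 21, 34, 78]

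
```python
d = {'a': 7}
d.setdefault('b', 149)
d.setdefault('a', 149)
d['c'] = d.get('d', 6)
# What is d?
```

After line 1: d = {'a': 7}
After line 2 (setdefault adds 'b'=149): d = {'a': 7, 'b': 149}
After line 3 (setdefault 'a' no-op, already exists): d = {'a': 7, 'b': 149}
After line 4 (get('d', 6) returns default since 'd' not in d): d = {'a': 7, 'b': 149, 'c': 6}

{'a': 7, 'b': 149, 'c': 6}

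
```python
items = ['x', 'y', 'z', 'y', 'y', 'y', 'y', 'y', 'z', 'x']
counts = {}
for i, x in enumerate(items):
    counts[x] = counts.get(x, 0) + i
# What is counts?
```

Initial: counts = {}, items = ['x', 'y', 'z', 'y', 'y', 'y', 'y', 'y', 'z', 'x']
i=0, x='x': counts = {'x': 0}
i=1, x='y': counts = {'x': 0, 'y': 1}
i=2, x='z': counts = {'x': 0, 'y': 1, 'z': 2}
i=3, x='y': counts = {'x': 0, 'y': 4, 'z': 2}
i=4, x='y': counts = {'x': 0, 'y': 8, 'z': 2}
i=5, x='y': counts = {'x': 0, 'y': 13, 'z': 2}
i=6, x='y': counts = {'x': 0, 'y': 19, 'z': 2}
i=7, x='y': counts = {'x': 0, 'y': 26, 'z': 2}
i=8, x='z': counts = {'x': 0, 'y': 26, 'z': 10}
i=9, x='x': counts = {'x': 9, 'y': 26, 'z': 10}

{'x': 9, 'y': 26, 'z': 10}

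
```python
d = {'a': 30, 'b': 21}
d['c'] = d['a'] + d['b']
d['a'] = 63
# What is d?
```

After line 1: d = {'a': 30, 'b': 21}
After line 2 (d['c'] = 30 + 21): d = {'a': 30, 'b': 21, 'c': 51}
After line 3: d = {'a': 63, 'b': 21, 'c': 51}

{'a': 63, 'b': 21, 'c': 51}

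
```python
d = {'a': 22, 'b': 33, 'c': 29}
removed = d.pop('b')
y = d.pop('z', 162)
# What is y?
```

After line 1: d = {'a': 22, 'b': 33, 'c': 29}
After line 2 (pop 'b' returns 33): d = {'a': 22, 'c': 29}, removed = 33
After line 3 (pop 'z' missing, returns default 162): d = {'a': 22, 'c': 29}, y = 162

162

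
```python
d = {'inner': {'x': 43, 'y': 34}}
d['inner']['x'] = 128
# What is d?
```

After line 1: d = {'inner': {'x': 43, 'y': 34}}
After line 2 (inner x overwritten): d = {'inner': {'x': 128, 'y': 34}}

{'inner': {'x': 128, 'y': 34}}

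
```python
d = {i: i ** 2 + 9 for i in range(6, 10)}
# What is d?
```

{6: 45, 7: 58, 8: 73, 9: 90}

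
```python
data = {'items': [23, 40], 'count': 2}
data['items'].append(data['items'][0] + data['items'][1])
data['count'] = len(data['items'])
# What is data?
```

After line 1: data = {'items': [23, 40], 'count': 2}
After line 2 (append 23 + 40 = 63): data = {'items': [23, 40, 63], 'count': 2}
After line 3 (count = len(items) = 3): data = {'items': [23, 40, 63], 'count': 3}

{'items': [23, 40, 63], 'count': 3}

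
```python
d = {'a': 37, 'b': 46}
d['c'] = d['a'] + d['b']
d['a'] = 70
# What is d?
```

After line 1: d = {'a': 37, 'b': 46}
After line 2 (d['c'] = 37 + 46): d = {'a': 37, 'b': 46, 'c': 83}
After line 3: d = {'a': 70, 'b': 46, 'c': 83}

{'a': 70, 'b': 46, 'c': 83}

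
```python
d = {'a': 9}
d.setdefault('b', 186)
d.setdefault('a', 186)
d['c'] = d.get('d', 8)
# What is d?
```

After line 1: d = {'a': 9}
After line 2 (setdefault adds 'b'=186): d = {'a': 9, 'b': 186}
After line 3 (setdefault 'a' no-op, already exists): d = {'a': 9, 'b': 186}
After line 4 (get('d', 8) returns default since 'd' not in d): d = {'a': 9, 'b': 186, 'c': 8}

{'a': 9, 'b': 186, 'c': 8}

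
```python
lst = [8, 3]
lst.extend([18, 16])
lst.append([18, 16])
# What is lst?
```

After line 1: lst = [8, 3]
After line 2 (extend unpacks [18, 16]): lst = [8, 3, 18, 16]
After line 3 (append adds [18, 16] as single element): lst = [8, 3, 18, 16, [18, 16]]

[8, 3, 18, 16, [18, 16]]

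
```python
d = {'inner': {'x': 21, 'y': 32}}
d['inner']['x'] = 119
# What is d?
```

After line 1: d = {'inner': {'x': 21, 'y': 32}}
After line 2 (inner x overwritten): d = {'inner': {'x': 119, 'y': 32}}

{'inner': {'x': 119, 'y': 32}}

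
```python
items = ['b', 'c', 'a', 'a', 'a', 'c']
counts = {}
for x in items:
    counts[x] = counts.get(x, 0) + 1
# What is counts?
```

Initial: counts = {}, items = ['b', 'c', 'a', 'a', 'a', 'c']
See 'b': counts = {'b': 1}
See 'c': counts = {'b': 1, 'c': 1}
See 'a': counts = {'b': 1, 'c': 1, 'a': 1}
See 'a': counts = {'b': 1, 'c': 1, 'a': 2}
See 'a': counts = {'b': 1, 'c': 1, 'a': 3}
See 'c': counts = {'b': 1, 'c': 2, 'a': 3}

{'b': 1, 'c': 2, 'a': 3}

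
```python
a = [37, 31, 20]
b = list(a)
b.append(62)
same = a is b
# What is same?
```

After line 1: a = [37, 31, 20]
After line 2 (b = list(a) is a shallow copy, new object): a = [37, 31, 20], b = [37, 31, 20]
After line 3 (append only mutates b): a = [37, 31, 20], b = [37, 31, 20, 62]
After line 4 (same = a is b; different objects -> False): same = False

False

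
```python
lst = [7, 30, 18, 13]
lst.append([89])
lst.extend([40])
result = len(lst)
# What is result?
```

After line 1: lst = [7, 30, 18, 13]
After line 2 (append adds [89] as single element): lst = [7, 30, 18, 13, [89]]
After line 3 (extend unpacks [40], adds 40): lst = [7, 30, 18, 13, [89], 40]
After line 4: result = len(lst) = 6

6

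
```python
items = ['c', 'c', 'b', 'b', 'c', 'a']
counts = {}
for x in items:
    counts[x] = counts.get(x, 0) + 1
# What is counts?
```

Initial: counts = {}, items = ['c', 'c', 'b', 'b', 'c', 'a']
See 'c': counts = {'c': 1}
See 'c': counts = {'c': 2}
See 'b': counts = {'c': 2, 'b': 1}
See 'b': counts = {'c': 2, 'b': 2}
See 'c': counts = {'c': 3, 'b': 2}
See 'a': counts = {'c': 3, 'b': 2, 'a': 1}

{'c': 3, 'b': 2, 'a': 1}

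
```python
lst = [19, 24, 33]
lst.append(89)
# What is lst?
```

[19, 24, 33, 89]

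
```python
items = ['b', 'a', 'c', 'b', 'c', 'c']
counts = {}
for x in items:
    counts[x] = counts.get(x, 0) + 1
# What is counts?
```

Initial: counts = {}, items = ['b', 'a', 'c', 'b', 'c', 'c']
See 'b': counts = {'b': 1}
See 'a': counts = {'b': 1, 'a': 1}
See 'c': counts = {'b': 1, 'a': 1, 'c': 1}
See 'b': counts = {'b': 2, 'a': 1, 'c': 1}
See 'c': counts = {'b': 2, 'a': 1, 'c': 2}
See 'c': counts = {'b': 2, 'a': 1, 'c': 3}

{'b': 2, 'a': 1, 'c': 3}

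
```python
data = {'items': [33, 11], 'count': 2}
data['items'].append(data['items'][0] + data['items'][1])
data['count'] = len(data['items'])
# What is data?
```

After line 1: data = {'items': [33, 11], 'count': 2}
After line 2 (append 33 + 11 = 44): data = {'items': [33, 11, 44], 'count': 2}
After line 3 (count = len(items) = 3): data = {'items': [33, 11, 44], 'count': 3}

{'items': [33, 11, 44], 'count': 3}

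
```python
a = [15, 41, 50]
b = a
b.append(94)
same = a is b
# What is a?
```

After line 1: a = [15, 41, 50]
After line 2 (b = a is an alias, same object): a = [15, 41, 50], b = [15, 41, 50]
After line 3 (b.append mutates the shared list): a = [15, 41, 50, 94], b = [15, 41, 50, 94]
After line 4 (same = a is b; same object -> True): same = True

[15, 41, 50, 94]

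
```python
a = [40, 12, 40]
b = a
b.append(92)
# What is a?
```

After line 1: a = [40, 12, 40]
After line 2 (b = a is an alias, same object): a = [40, 12, 40], b = [40, 12, 40]
After line 3 (b.append mutates the shared list): a = [40, 12, 40, 92], b = [40, 12, 40, 92]

[40, 12, 40, 92]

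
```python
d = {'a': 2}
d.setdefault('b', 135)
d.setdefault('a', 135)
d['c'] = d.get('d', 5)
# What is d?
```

After line 1: d = {'a': 2}
After line 2 (setdefault adds 'b'=135): d = {'a': 2, 'b': 135}
After line 3 (setdefault 'a' no-op, already exists): d = {'a': 2, 'b': 135}
After line 4 (get('d', 5) returns default since 'd' not in d): d = {'a': 2, 'b': 135, 'c': 5}

{'a': 2, 'b': 135, 'c': 5}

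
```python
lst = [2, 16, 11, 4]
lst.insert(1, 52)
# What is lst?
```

[2, 52, 16, 11, 4]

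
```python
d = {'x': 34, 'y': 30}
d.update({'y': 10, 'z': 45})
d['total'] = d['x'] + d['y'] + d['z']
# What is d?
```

After line 1: d = {'x': 34, 'y': 30}
After line 2 (y overwritten, z added): d = {'x': 34, 'y': 10, 'z': 45}
After line 3 (total = 34 + 10 + 45 = 89): d = {'x': 34, 'y': 10, 'z': 45, 'total': 89}

{'x': 34, 'y': 10, 'z': 45, 'total': 89}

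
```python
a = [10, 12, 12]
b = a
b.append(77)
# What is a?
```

After line 1: a = [10, 12, 12]
After line 2 (b = a is an alias, same object): a = [10, 12, 12], b = [10, 12, 12]
After line 3 (b.append mutates the shared list): a = [10, 12, 12, 77], b = [10, 12, 12, 77]

[10, 12, 12, 77]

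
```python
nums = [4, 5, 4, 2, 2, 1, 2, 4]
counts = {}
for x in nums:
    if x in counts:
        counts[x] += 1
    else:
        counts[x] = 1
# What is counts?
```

Initial: counts = {}, nums = [4, 5, 4, 2, 2, 1, 2, 4]
See 4: counts = {4: 1}
See 5: counts = {4: 1, 5: 1}
See 4: counts = {4: 2, 5: 1}
See 2: counts = {4: 2, 5: 1, 2: 1}
See 2: counts = {4: 2, 5: 1, 2: 2}
See 1: counts = {4: 2, 5: 1, 2: 2, 1: 1}
See 2: counts = {4: 2, 5: 1, 2: 3, 1: 1}
See 4: counts = {4: 3, 5: 1, 2: 3, 1: 1}

{4: 3, 5: 1, 2: 3, 1: 1}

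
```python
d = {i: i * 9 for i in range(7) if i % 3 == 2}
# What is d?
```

{2: 18, 5: 45}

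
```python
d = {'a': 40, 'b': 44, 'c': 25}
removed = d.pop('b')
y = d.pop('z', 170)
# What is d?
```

After line 1: d = {'a': 40, 'b': 44, 'c': 25}
After line 2 (pop 'b' returns 44): d = {'a': 40, 'c': 25}, removed = 44
After line 3 (pop 'z' missing, returns default 170): d = {'a': 40, 'c': 25}, y = 170

{'a': 40, 'c': 25}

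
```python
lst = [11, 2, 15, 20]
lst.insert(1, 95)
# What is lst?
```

[11, 95, 2, 15, 20]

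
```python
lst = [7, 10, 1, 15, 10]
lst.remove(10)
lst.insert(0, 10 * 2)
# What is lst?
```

After line 1: lst = [7, 10, 1, 15, 10]
After line 2 (remove first 10): lst = [7, 1, 15, 10]
After line 3 (insert 20 at index 0): lst = [20, 7, 1, 15, 10]

[20, 7, 1, 15, 10]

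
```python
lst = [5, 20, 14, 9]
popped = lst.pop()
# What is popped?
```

9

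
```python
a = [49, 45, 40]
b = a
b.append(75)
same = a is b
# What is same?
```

After line 1: a = [49, 45, 40]
After line 2 (b = a is an alias, same object): a = [49, 45, 40], b = [49, 45, 40]
After line 3 (b.append mutates the shared list): a = [49, 45, 40, 75], b = [49, 45, 40, 75]
After line 4 (same = a is b; same object -> True): same = True

True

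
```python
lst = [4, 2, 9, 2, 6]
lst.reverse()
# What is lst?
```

[6, 2, 9, 2, 4]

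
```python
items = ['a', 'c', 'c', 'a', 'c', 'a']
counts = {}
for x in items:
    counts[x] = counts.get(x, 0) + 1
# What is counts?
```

Initial: counts = {}, items = ['a', 'c', 'c', 'a', 'c', 'a']
See 'a': counts = {'a': 1}
See 'c': counts = {'a': 1, 'c': 1}
See 'c': counts = {'a': 1, 'c': 2}
See 'a': counts = {'a': 2, 'c': 2}
See 'c': counts = {'a': 2, 'c': 3}
See 'a': counts = {'a': 3, 'c': 3}

{'a': 3, 'c': 3}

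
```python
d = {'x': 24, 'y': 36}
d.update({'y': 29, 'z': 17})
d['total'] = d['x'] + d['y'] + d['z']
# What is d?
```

After line 1: d = {'x': 24, 'y': 36}
After line 2 (y overwritten, z added): d = {'x': 24, 'y': 29, 'z': 17}
After line 3 (total = 24 + 29 + 17 = 70): d = {'x': 24, 'y': 29, 'z': 17, 'total': 70}

{'x': 24, 'y': 29, 'z': 17, 'total': 70}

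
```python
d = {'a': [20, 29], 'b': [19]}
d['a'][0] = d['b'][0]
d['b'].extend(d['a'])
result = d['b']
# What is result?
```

After line 1: d = {'a': [20, 29], 'b': [19]}
After line 2 (a[0] = b[0] = 19): d = {'a': [19, 29], 'b': [19]}
After line 3 (b.extend(a) appends [19, 29]): d = {'a': [19, 29], 'b': [19, 19, 29]}
After line 4: result = d['b'] = [19, 19, 29]

[19, 19, 29]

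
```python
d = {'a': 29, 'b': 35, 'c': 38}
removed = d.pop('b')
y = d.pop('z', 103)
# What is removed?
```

After line 1: d = {'a': 29, 'b': 35, 'c': 38}
After line 2 (pop 'b' returns 35): d = {'a': 29, 'c': 38}, removed = 35
After line 3 (pop 'z' missing, returns default 103): d = {'a': 29, 'c': 38}, y = 103

35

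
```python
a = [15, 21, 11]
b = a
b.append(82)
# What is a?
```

After line 1: a = [15, 21, 11]
After line 2 (b = a is an alias, same object): a = [15, 21, 11], b = [15, 21, 11]
After line 3 (b.append mutates the shared list): a = [15, 21, 11, 82], b = [15, 21, 11, 82]

[15, 21, 11, 82]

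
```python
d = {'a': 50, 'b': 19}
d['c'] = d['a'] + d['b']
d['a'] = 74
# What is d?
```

After line 1: d = {'a': 50, 'b': 19}
After line 2 (d['c'] = 50 + 19): d = {'a': 50, 'b': 19, 'c': 69}
After line 3: d = {'a': 74, 'b': 19, 'c': 69}

{'a': 74, 'b': 19, 'c': 69}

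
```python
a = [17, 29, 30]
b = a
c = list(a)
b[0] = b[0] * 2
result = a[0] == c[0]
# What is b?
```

After line 1: a = [17, 29, 30]
After line 2 (b = a, alias): a = [17, 29, 30], b = [17, 29, 30]
After line 3 (c = list(a) is a copy, new object): c = [17, 29, 30]
After line 4 (b[0] = 17 * 2 = 34; mutates shared a/b): a = b = [34, 29, 30], c = [17, 29, 30]
After line 5 (a[0] = 34, c[0] = 17; result = False)

[34, 29, 30]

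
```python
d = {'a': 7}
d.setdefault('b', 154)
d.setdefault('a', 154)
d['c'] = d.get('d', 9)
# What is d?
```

After line 1: d = {'a': 7}
After line 2 (setdefault adds 'b'=154): d = {'a': 7, 'b': 154}
After line 3 (setdefault 'a' no-op, already exists): d = {'a': 7, 'b': 154}
After line 4 (get('d', 9) returns default since 'd' not in d): d = {'a': 7, 'b': 154, 'c': 9}

{'a': 7, 'b': 154, 'c': 9}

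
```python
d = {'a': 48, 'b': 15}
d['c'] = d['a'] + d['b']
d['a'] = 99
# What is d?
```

After line 1: d = {'a': 48, 'b': 15}
After line 2 (d['c'] = 48 + 15): d = {'a': 48, 'b': 15, 'c': 63}
After line 3: d = {'a': 99, 'b': 15, 'c': 63}

{'a': 99, 'b': 15, 'c': 63}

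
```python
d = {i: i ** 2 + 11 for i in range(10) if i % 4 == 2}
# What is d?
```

{2: 15, 6: 47}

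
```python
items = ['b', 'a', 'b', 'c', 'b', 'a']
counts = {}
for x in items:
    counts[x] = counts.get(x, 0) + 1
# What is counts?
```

Initial: counts = {}, items = ['b', 'a', 'b', 'c', 'b', 'a']
See 'b': counts = {'b': 1}
See 'a': counts = {'b': 1, 'a': 1}
See 'b': counts = {'b': 2, 'a': 1}
See 'c': counts = {'b': 2, 'a': 1, 'c': 1}
See 'b': counts = {'b': 3, 'a': 1, 'c': 1}
See 'a': counts = {'b': 3, 'a': 2, 'c': 1}

{'b': 3, 'a': 2, 'c': 1}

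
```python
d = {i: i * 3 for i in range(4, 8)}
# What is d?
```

{4: 12, 5: 15, 6: 18, 7: 21}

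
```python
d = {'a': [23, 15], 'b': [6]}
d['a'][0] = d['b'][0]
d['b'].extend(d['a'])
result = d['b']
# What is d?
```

After line 1: d = {'a': [23, 15], 'b': [6]}
After line 2 (a[0] = b[0] = 6): d = {'a': [6, 15], 'b': [6]}
After line 3 (b.extend(a) appends [6, 15]): d = {'a': [6, 15], 'b': [6, 6, 15]}
After line 4: result = d['b'] = [6, 6, 15]

{'a': [6, 15], 'b': [6, 6, 15]}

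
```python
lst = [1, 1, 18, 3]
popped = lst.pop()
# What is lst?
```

[1, 1, 18]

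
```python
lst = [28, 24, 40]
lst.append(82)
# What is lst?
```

[28, 24, 40, 82]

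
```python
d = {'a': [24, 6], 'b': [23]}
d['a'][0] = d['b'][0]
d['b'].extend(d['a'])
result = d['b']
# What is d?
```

After line 1: d = {'a': [24, 6], 'b': [23]}
After line 2 (a[0] = b[0] = 23): d = {'a': [23, 6], 'b': [23]}
After line 3 (b.extend(a) appends [23, 6]): d = {'a': [23, 6], 'b': [23, 23, 6]}
After line 4: result = d['b'] = [23, 23, 6]

{'a': [23, 6], 'b': [23, 23, 6]}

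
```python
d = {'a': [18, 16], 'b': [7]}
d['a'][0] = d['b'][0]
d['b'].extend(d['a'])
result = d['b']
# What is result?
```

After line 1: d = {'a': [18, 16], 'b': [7]}
After line 2 (a[0] = b[0] = 7): d = {'a': [7, 16], 'b': [7]}
After line 3 (b.extend(a) appends [7, 16]): d = {'a': [7, 16], 'b': [7, 7, 16]}
After line 4: result = d['b'] = [7, 7, 16]

[7, 7, 16]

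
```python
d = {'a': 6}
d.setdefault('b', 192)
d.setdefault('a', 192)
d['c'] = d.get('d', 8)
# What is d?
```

After line 1: d = {'a': 6}
After line 2 (setdefault adds 'b'=192): d = {'a': 6, 'b': 192}
After line 3 (setdefault 'a' no-op, already exists): d = {'a': 6, 'b': 192}
After line 4 (get('d', 8) returns default since 'd' not in d): d = {'a': 6, 'b': 192, 'c': 8}

{'a': 6, 'b': 192, 'c': 8}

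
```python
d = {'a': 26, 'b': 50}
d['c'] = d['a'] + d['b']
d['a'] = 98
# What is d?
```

After line 1: d = {'a': 26, 'b': 50}
After line 2 (d['c'] = 26 + 50): d = {'a': 26, 'b': 50, 'c': 76}
After line 3: d = {'a': 98, 'b': 50, 'c': 76}

{'a': 98, 'b': 50, 'c': 76}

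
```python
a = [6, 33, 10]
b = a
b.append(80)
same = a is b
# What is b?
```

After line 1: a = [6, 33, 10]
After line 2 (b = a is an alias, same object): a = [6, 33, 10], b = [6, 33, 10]
After line 3 (b.append mutates the shared list): a = [6, 33, 10, 80], b = [6, 33, 10, 80]
After line 4 (same = a is b; same object -> True): same = True

[6, 33, 10, 80]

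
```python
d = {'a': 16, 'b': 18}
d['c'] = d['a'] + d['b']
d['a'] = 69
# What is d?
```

After line 1: d = {'a': 16, 'b': 18}
After line 2 (d['c'] = 16 + 18): d = {'a': 16, 'b': 18, 'c': 34}
After line 3: d = {'a': 69, 'b': 18, 'c': 34}

{'a': 69, 'b': 18, 'c': 34}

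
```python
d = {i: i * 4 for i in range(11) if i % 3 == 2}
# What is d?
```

{2: 8, 5: 20, 8: 32}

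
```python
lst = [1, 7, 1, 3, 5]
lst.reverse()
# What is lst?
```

[5, 3, 1, 7, 1]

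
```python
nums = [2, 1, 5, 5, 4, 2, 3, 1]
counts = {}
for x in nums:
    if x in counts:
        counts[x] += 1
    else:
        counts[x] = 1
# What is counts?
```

Initial: counts = {}, nums = [2, 1, 5, 5, 4, 2, 3, 1]
See 2: counts = {2: 1}
See 1: counts = {2: 1, 1: 1}
See 5: counts = {2: 1, 1: 1, 5: 1}
See 5: counts = {2: 1, 1: 1, 5: 2}
See 4: counts = {2: 1, 1: 1, 5: 2, 4: 1}
See 2: counts = {2: 2, 1: 1, 5: 2, 4: 1}
See 3: counts = {2: 2, 1: 1, 5: 2, 4: 1, 3: 1}
See 1: counts = {2: 2, 1: 2, 5: 2, 4: 1, 3: 1}

{2: 2, 1: 2, 5: 2, 4: 1, 3: 1}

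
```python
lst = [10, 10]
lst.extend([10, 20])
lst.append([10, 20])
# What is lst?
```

After line 1: lst = [10, 10]
After line 2 (extend unpacks [10, 20]): lst = [10, 10, 10, 20]
After line 3 (append adds [10, 20] as single element): lst = [10, 10, 10, 20, [10, 20]]

[10, 10, 10, 20, [10, 20]]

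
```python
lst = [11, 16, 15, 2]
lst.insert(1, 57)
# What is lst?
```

[11, 57, 16, 15, 2]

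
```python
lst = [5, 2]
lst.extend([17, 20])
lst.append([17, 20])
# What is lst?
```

After line 1: lst = [5, 2]
After line 2 (extend unpacks [17, 20]): lst = [5, 2, 17, 20]
After line 3 (append adds [17, 20] as single element): lst = [5, 2, 17, 20, [17, 20]]

[5, 2, 17, 20, [17, 20]]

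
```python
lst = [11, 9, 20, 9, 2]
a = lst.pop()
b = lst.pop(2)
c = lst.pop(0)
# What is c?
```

After line 1: lst = [11, 9, 20, 9, 2]
After line 2 (pop() -> a = 2): lst = [11, 9, 20, 9]
After line 3 (pop(2) -> b = 20): lst = [11, 9, 9]
After line 4 (pop(0) -> c = 11): lst = [9, 9]

11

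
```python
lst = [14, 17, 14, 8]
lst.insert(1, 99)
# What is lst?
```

[14, 99, 17, 14, 8]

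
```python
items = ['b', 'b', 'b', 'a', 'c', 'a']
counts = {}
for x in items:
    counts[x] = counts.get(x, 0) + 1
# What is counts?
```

Initial: counts = {}, items = ['b', 'b', 'b', 'a', 'c', 'a']
See 'b': counts = {'b': 1}
See 'b': counts = {'b': 2}
See 'b': counts = {'b': 3}
See 'a': counts = {'b': 3, 'a': 1}
See 'c': counts = {'b': 3, 'a': 1, 'c': 1}
See 'a': counts = {'b': 3, 'a': 2, 'c': 1}

{'b': 3, 'a': 2, 'c': 1}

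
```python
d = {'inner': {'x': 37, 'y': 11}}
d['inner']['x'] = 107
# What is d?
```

After line 1: d = {'inner': {'x': 37, 'y': 11}}
After line 2 (inner x overwritten): d = {'inner': {'x': 107, 'y': 11}}

{'inner': {'x': 107, 'y': 11}}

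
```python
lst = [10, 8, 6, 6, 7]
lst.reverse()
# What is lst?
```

[7, 6, 6, 8, 10]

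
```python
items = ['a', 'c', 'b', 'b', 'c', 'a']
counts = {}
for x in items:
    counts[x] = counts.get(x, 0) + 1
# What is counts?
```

Initial: counts = {}, items = ['a', 'c', 'b', 'b', 'c', 'a']
See 'a': counts = {'a': 1}
See 'c': counts = {'a': 1, 'c': 1}
See 'b': counts = {'a': 1, 'c': 1, 'b': 1}
See 'b': counts = {'a': 1, 'c': 1, 'b': 2}
See 'c': counts = {'a': 1, 'c': 2, 'b': 2}
See 'a': counts = {'a': 2, 'c': 2, 'b': 2}

{'a': 2, 'c': 2, 'b': 2}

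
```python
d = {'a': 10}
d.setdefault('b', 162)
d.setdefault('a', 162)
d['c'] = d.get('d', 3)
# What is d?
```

After line 1: d = {'a': 10}
After line 2 (setdefault adds 'b'=162): d = {'a': 10, 'b': 162}
After line 3 (setdefault 'a' no-op, already exists): d = {'a': 10, 'b': 162}
After line 4 (get('d', 3) returns default since 'd' not in d): d = {'a': 10, 'b': 162, 'c': 3}

{'a': 10, 'b': 162, 'c': 3}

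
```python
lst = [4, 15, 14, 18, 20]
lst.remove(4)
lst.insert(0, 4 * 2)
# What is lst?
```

After line 1: lst = [4, 15, 14, 18, 20]
After line 2 (remove first 4): lst = [15, 14, 18, 20]
After line 3 (insert 8 at index 0): lst = [8, 15, 14, 18, 20]

[8, 15, 14, 18, 20]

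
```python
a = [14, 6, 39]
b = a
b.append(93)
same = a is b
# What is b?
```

After line 1: a = [14, 6, 39]
After line 2 (b = a is an alias, same object): a = [14, 6, 39], b = [14, 6, 39]
After line 3 (b.append mutates the shared list): a = [14, 6, 39, 93], b = [14, 6, 39, 93]
After line 4 (same = a is b; same object -> True): same = True

[14, 6, 39, 93]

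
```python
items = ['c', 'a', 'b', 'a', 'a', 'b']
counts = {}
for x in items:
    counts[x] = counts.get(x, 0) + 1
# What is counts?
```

Initial: counts = {}, items = ['c', 'a', 'b', 'a', 'a', 'b']
See 'c': counts = {'c': 1}
See 'a': counts = {'c': 1, 'a': 1}
See 'b': counts = {'c': 1, 'a': 1, 'b': 1}
See 'a': counts = {'c': 1, 'a': 2, 'b': 1}
See 'a': counts = {'c': 1, 'a': 3, 'b': 1}
See 'b': counts = {'c': 1, 'a': 3, 'b': 2}

{'c': 1, 'a': 3, 'b': 2}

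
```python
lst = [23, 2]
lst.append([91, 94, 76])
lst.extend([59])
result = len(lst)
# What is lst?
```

After line 1: lst = [23, 2]
After line 2 (append adds [91, 94, 76] as single element): lst = [23, 2, [91, 94, 76]]
After line 3 (extend unpacks [59], adds 59): lst = [23, 2, [91, 94, 76], 59]
After line 4: result = len(lst) = 4

[23, 2, [91, 94, 76], 59]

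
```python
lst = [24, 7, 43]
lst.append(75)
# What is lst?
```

[24, 7, 43, 75]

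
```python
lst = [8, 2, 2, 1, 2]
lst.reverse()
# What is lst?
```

[2, 1, 2, 2, 8]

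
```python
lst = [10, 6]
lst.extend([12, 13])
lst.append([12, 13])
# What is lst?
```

After line 1: lst = [10, 6]
After line 2 (extend unpacks [12, 13]): lst = [10, 6, 12, 13]
After line 3 (append adds [12, 13] as single element): lst = [10, 6, 12, 13, [12, 13]]

[10, 6, 12, 13, [12, 13]]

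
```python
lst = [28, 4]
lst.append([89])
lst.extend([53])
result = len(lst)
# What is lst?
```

After line 1: lst = [28, 4]
After line 2 (append adds [89] as single element): lst = [28, 4, [89]]
After line 3 (extend unpacks [53], adds 53): lst = [28, 4, [89], 53]
After line 4: result = len(lst) = 4

[28, 4, [89], 53]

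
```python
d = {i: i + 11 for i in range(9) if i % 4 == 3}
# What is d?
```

{3: 14, 7: 18}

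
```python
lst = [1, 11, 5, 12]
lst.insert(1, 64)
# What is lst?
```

[1, 64, 11, 5, 12]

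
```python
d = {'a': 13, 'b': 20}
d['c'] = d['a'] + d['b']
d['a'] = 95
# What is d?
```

After line 1: d = {'a': 13, 'b': 20}
After line 2 (d['c'] = 13 + 20): d = {'a': 13, 'b': 20, 'c': 33}
After line 3: d = {'a': 95, 'b': 20, 'c': 33}

{'a': 95, 'b': 20, 'c': 33}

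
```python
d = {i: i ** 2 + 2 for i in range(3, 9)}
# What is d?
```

{3: 11, 4: 18, 5: 27, 6: 38, 7: 51, 8: 66}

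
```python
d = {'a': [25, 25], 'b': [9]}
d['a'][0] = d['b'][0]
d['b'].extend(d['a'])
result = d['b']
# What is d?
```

After line 1: d = {'a': [25, 25], 'b': [9]}
After line 2 (a[0] = b[0] = 9): d = {'a': [9, 25], 'b': [9]}
After line 3 (b.extend(a) appends [9, 25]): d = {'a': [9, 25], 'b': [9, 9, 25]}
After line 4: result = d['b'] = [9, 9, 25]

{'a': [9, 25], 'b': [9, 9, 25]}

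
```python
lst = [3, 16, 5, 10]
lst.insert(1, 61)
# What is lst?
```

[3, 61, 16, 5, 10]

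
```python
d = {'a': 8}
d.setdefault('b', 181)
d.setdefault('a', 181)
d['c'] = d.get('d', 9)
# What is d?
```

After line 1: d = {'a': 8}
After line 2 (setdefault adds 'b'=181): d = {'a': 8, 'b': 181}
After line 3 (setdefault 'a' no-op, already exists): d = {'a': 8, 'b': 181}
After line 4 (get('d', 9) returns default since 'd' not in d): d = {'a': 8, 'b': 181, 'c': 9}

{'a': 8, 'b': 181, 'c': 9}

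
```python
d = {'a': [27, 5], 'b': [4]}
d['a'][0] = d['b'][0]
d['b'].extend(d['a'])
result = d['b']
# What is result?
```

After line 1: d = {'a': [27, 5], 'b': [4]}
After line 2 (a[0] = b[0] = 4): d = {'a': [4, 5], 'b': [4]}
After line 3 (b.extend(a) appends [4, 5]): d = {'a': [4, 5], 'b': [4, 4, 5]}
After line 4: result = d['b'] = [4, 4, 5]

[4, 4, 5]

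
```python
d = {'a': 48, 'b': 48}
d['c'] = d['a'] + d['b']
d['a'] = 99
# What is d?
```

After line 1: d = {'a': 48, 'b': 48}
After line 2 (d['c'] = 48 + 48): d = {'a': 48, 'b': 48, 'c': 96}
After line 3: d = {'a': 99, 'b': 48, 'c': 96}

{'a': 99, 'b': 48, 'c': 96}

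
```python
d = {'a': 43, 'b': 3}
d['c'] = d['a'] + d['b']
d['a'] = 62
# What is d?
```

After line 1: d = {'a': 43, 'b': 3}
After line 2 (d['c'] = 43 + 3): d = {'a': 43, 'b': 3, 'c': 46}
After line 3: d = {'a': 62, 'b': 3, 'c': 46}

{'a': 62, 'b': 3, 'c': 46}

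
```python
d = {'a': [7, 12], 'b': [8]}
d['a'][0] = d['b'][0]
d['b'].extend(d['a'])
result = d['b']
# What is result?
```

After line 1: d = {'a': [7, 12], 'b': [8]}
After line 2 (a[0] = b[0] = 8): d = {'a': [8, 12], 'b': [8]}
After line 3 (b.extend(a) appends [8, 12]): d = {'a': [8, 12], 'b': [8, 8, 12]}
After line 4: result = d['b'] = [8, 8, 12]

[8, 8, 12]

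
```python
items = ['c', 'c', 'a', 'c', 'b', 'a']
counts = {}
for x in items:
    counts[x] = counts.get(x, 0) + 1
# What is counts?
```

Initial: counts = {}, items = ['c', 'c', 'a', 'c', 'b', 'a']
See 'c': counts = {'c': 1}
See 'c': counts = {'c': 2}
See 'a': counts = {'c': 2, 'a': 1}
See 'c': counts = {'c': 3, 'a': 1}
See 'b': counts = {'c': 3, 'a': 1, 'b': 1}
See 'a': counts = {'c': 3, 'a': 2, 'b': 1}

{'c': 3, 'a': 2, 'b': 1}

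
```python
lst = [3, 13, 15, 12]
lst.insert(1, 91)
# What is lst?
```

[3, 91, 13, 15, 12]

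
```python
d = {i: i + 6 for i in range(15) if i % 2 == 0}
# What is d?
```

{0: 6, 2: 8, 4: 10, 6: 12, 8: 14, 10: 16, 12: 18, 14: 20}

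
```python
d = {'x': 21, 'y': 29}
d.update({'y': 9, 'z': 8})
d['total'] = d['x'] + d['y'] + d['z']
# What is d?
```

After line 1: d = {'x': 21, 'y': 29}
After line 2 (y overwritten, z added): d = {'x': 21, 'y': 9, 'z': 8}
After line 3 (total = 21 + 9 + 8 = 38): d = {'x': 21, 'y': 9, 'z': 8, 'total': 38}

{'x': 21, 'y': 9, 'z': 8, 'total': 38}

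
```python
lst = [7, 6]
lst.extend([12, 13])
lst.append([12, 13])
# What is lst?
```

After line 1: lst = [7, 6]
After line 2 (extend unpacks [12, 13]): lst = [7, 6, 12, 13]
After line 3 (append adds [12, 13] as single element): lst = [7, 6, 12, 13, [12, 13]]

[7, 6, 12, 13, [12, 13]]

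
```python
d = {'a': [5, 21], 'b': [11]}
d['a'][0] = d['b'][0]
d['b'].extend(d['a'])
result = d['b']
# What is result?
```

After line 1: d = {'a': [5, 21], 'b': [11]}
After line 2 (a[0] = b[0] = 11): d = {'a': [11, 21], 'b': [11]}
After line 3 (b.extend(a) appends [11, 21]): d = {'a': [11, 21], 'b': [11, 11, 21]}
After line 4: result = d['b'] = [11, 11, 21]

[11, 11, 21]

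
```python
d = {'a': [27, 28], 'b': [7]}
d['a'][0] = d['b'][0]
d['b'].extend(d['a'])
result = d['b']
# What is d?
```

After line 1: d = {'a': [27, 28], 'b': [7]}
After line 2 (a[0] = b[0] = 7): d = {'a': [7, 28], 'b': [7]}
After line 3 (b.extend(a) appends [7, 28]): d = {'a': [7, 28], 'b': [7, 7, 28]}
After line 4: result = d['b'] = [7, 7, 28]

{'a': [7, 28], 'b': [7, 7, 28]}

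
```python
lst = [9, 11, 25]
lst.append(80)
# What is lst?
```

[9, 11, 25, 80]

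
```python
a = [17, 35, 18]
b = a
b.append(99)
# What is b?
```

After line 1: a = [17, 35, 18]
After line 2 (b = a is an alias, same object): a = [17, 35, 18], b = [17, 35, 18]
After line 3 (b.append mutates the shared list): a = [17, 35, 18, 99], b = [17, 35, 18, 99]

[17, 35, 18, 99]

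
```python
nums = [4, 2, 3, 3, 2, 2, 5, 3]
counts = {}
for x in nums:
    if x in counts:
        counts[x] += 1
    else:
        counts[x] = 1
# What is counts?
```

Initial: counts = {}, nums = [4, 2, 3, 3, 2, 2, 5, 3]
See 4: counts = {4: 1}
See 2: counts = {4: 1, 2: 1}
See 3: counts = {4: 1, 2: 1, 3: 1}
See 3: counts = {4: 1, 2: 1, 3: 2}
See 2: counts = {4: 1, 2: 2, 3: 2}
See 2: counts = {4: 1, 2: 3, 3: 2}
See 5: counts = {4: 1, 2: 3, 3: 2, 5: 1}
See 3: counts = {4: 1, 2: 3, 3: 3, 5: 1}

{4: 1, 2: 3, 3: 3, 5: 1}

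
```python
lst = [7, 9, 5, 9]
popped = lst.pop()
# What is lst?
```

[7, 9, 5]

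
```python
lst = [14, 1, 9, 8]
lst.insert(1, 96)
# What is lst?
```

[14, 96, 1, 9, 8]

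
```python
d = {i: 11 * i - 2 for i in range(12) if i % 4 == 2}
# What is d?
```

{2: 20, 6: 64, 10: 108}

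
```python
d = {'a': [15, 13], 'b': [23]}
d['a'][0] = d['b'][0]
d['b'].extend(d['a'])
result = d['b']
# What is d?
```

After line 1: d = {'a': [15, 13], 'b': [23]}
After line 2 (a[0] = b[0] = 23): d = {'a': [23, 13], 'b': [23]}
After line 3 (b.extend(a) appends [23, 13]): d = {'a': [23, 13], 'b': [23, 23, 13]}
After line 4: result = d['b'] = [23, 23, 13]

{'a': [23, 13], 'b': [23, 23, 13]}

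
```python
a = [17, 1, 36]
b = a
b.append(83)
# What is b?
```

After line 1: a = [17, 1, 36]
After line 2 (b = a is an alias, same object): a = [17, 1, 36], b = [17, 1, 36]
After line 3 (b.append mutates the shared list): a = [17, 1, 36, 83], b = [17, 1, 36, 83]

[17, 1, 36, 83]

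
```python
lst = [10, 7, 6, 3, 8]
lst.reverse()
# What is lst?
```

[8, 3, 6, 7, 10]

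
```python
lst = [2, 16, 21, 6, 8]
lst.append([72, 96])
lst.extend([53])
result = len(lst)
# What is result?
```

After line 1: lst = [2, 16, 21, 6, 8]
After line 2 (append adds [72, 96] as single element): lst = [2, 16, 21, 6, 8, [72, 96]]
After line 3 (extend unpacks [53], adds 53): lst = [2, 16, 21, 6, 8, [72, 96], 53]
After line 4: result = len(lst) = 7

7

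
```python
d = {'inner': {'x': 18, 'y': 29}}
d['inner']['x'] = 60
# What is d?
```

After line 1: d = {'inner': {'x': 18, 'y': 29}}
After line 2 (inner x overwritten): d = {'inner': {'x': 60, 'y': 29}}

{'inner': {'x': 60, 'y': 29}}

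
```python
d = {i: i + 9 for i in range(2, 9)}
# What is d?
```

{2: 11, 3: 12, 4: 13, 5: 14, 6: 15, 7: 16, 8: 17}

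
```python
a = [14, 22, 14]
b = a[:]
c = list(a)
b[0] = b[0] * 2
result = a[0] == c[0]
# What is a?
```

After line 1: a = [14, 22, 14]
After line 2 (b = a[:], copy): a = [14, 22, 14], b = [14, 22, 14]
After line 3 (c = list(a) is a copy, new object): c = [14, 22, 14]
After line 4 (b[0] = 14 * 2 = 28; only b mutates (copy)): a = [14, 22, 14], b = [28, 22, 14], c = [14, 22, 14]
After line 5 (a[0] = 14, c[0] = 14; result = True)

[14, 22, 14]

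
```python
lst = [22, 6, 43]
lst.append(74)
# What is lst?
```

[22, 6, 43, 74]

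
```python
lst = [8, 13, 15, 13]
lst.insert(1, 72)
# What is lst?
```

[8, 72, 13, 15, 13]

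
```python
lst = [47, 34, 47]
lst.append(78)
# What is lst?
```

[47, 34, 47, 78]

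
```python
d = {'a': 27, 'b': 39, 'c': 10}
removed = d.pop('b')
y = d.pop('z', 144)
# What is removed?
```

After line 1: d = {'a': 27, 'b': 39, 'c': 10}
After line 2 (pop 'b' returns 39): d = {'a': 27, 'c': 10}, removed = 39
After line 3 (pop 'z' missing, returns default 144): d = {'a': 27, 'c': 10}, y = 144

39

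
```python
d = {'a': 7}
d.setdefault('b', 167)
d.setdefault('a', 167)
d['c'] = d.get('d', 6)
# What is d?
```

After line 1: d = {'a': 7}
After line 2 (setdefault adds 'b'=167): d = {'a': 7, 'b': 167}
After line 3 (setdefault 'a' no-op, already exists): d = {'a': 7, 'b': 167}
After line 4 (get('d', 6) returns default since 'd' not in d): d = {'a': 7, 'b': 167, 'c': 6}

{'a': 7, 'b': 167, 'c': 6}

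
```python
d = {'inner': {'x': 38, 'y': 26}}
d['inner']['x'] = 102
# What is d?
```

After line 1: d = {'inner': {'x': 38, 'y': 26}}
After line 2 (inner x overwritten): d = {'inner': {'x': 102, 'y': 26}}

{'inner': {'x': 102, 'y': 26}}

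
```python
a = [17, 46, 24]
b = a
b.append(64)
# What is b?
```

After line 1: a = [17, 46, 24]
After line 2 (b = a is an alias, same object): a = [17, 46, 24], b = [17, 46, 24]
After line 3 (b.append mutates the shared list): a = [17, 46, 24, 64], b = [17, 46, 24, 64]

[17, 46, 24, 64]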